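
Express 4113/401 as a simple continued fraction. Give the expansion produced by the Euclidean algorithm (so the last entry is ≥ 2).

4113 = 10×401 + 103
401 = 3×103 + 92
103 = 1×92 + 11
92 = 8×11 + 4
11 = 2×4 + 3
4 = 1×3 + 1
3 = 3×1 + 0  (stop)
So 4113/401 = [10; 3, 1, 8, 2, 1, 3].

[10; 3, 1, 8, 2, 1, 3]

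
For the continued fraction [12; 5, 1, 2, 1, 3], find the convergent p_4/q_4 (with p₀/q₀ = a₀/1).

280/23

Using pₖ = aₖpₖ₋₁ + pₖ₋₂, qₖ = aₖqₖ₋₁ + qₖ₋₂ (with p₋₁=1, p₋₂=0, q₋₁=0, q₋₂=1):
  k=0: a=12, p=12, q=1
  k=1: a=5, p=61, q=5
  k=2: a=1, p=73, q=6
  k=3: a=2, p=207, q=17
  k=4: a=1, p=280, q=23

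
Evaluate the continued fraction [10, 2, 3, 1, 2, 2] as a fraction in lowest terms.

Fold from the inside: start with 2/1.
  2 + 1/2 = 5/2
  1 + 2/5 = 7/5
  3 + 5/7 = 26/7
  2 + 7/26 = 59/26
  10 + 26/59 = 616/59

616/59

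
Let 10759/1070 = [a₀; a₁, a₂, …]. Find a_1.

10759 = 10·1070 + 59   →  a_0 = 10
1070 = 18·59 + 8   →  a_1 = 18

18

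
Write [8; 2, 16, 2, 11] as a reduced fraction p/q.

Using pₖ = aₖpₖ₋₁ + pₖ₋₂ and qₖ = aₖqₖ₋₁ + qₖ₋₂:
  k=0: a=8, p=8, q=1
  k=1: a=2, p=17, q=2
  k=2: a=16, p=280, q=33
  k=3: a=2, p=577, q=68
  k=4: a=11, p=6627, q=781

6627/781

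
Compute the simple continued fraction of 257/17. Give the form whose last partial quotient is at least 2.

[15; 8, 2]

257 = 15×17 + 2
17 = 8×2 + 1
2 = 2×1 + 0  (stop)
So 257/17 = [15; 8, 2].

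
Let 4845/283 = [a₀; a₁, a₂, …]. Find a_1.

8

4845 = 17·283 + 34   →  a_0 = 17
283 = 8·34 + 11   →  a_1 = 8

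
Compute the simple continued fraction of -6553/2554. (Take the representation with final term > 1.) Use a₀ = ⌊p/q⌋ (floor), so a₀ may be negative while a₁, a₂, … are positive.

-6553 = -3×2554 + 1109
2554 = 2×1109 + 336
1109 = 3×336 + 101
336 = 3×101 + 33
101 = 3×33 + 2
33 = 16×2 + 1
2 = 2×1 + 0  (stop)
So -6553/2554 = [-3; 2, 3, 3, 3, 16, 2].

[-3; 2, 3, 3, 3, 16, 2]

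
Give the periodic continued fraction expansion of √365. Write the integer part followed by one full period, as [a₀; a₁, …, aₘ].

a₀ = ⌊√365⌋ = 19.
With m₀=0, d₀=1 and mₖ₊₁ = dₖaₖ − mₖ, dₖ₊₁ = (n − mₖ₊₁²)/dₖ, aₖ₊₁ = ⌊(a₀+mₖ₊₁)/dₖ₊₁⌋:
  k=1: m=19, d=4, a=9
  k=2: m=17, d=19, a=1
  k=3: m=2, d=19, a=1
  k=4: m=17, d=4, a=9
  k=5: m=19, d=1, a=38
d=1 and a=2a₀=38 at k=5, so the next step gives (m, d) = (19, 4) again — its k=1 value — and the period has length 5.

[19; 9, 1, 1, 9, 38]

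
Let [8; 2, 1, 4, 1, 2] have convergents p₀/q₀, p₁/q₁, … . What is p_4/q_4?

Using pₖ = aₖpₖ₋₁ + pₖ₋₂, qₖ = aₖqₖ₋₁ + qₖ₋₂ (with p₋₁=1, p₋₂=0, q₋₁=0, q₋₂=1):
  k=0: a=8, p=8, q=1
  k=1: a=2, p=17, q=2
  k=2: a=1, p=25, q=3
  k=3: a=4, p=117, q=14
  k=4: a=1, p=142, q=17

142/17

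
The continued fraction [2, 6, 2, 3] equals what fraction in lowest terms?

Using pₖ = aₖpₖ₋₁ + pₖ₋₂ and qₖ = aₖqₖ₋₁ + qₖ₋₂:
  k=0: a=2, p=2, q=1
  k=1: a=6, p=13, q=6
  k=2: a=2, p=28, q=13
  k=3: a=3, p=97, q=45

97/45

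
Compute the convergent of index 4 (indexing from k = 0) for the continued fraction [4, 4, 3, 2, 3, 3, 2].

436/103

Using pₖ = aₖpₖ₋₁ + pₖ₋₂, qₖ = aₖqₖ₋₁ + qₖ₋₂ (with p₋₁=1, p₋₂=0, q₋₁=0, q₋₂=1):
  k=0: a=4, p=4, q=1
  k=1: a=4, p=17, q=4
  k=2: a=3, p=55, q=13
  k=3: a=2, p=127, q=30
  k=4: a=3, p=436, q=103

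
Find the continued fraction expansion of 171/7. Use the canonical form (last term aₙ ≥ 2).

[24; 2, 3]

171 = 24×7 + 3
7 = 2×3 + 1
3 = 3×1 + 0  (stop)
So 171/7 = [24; 2, 3].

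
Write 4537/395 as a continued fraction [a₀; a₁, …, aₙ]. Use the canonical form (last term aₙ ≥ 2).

[11; 2, 17, 2, 5]

4537 = 11×395 + 192
395 = 2×192 + 11
192 = 17×11 + 5
11 = 2×5 + 1
5 = 5×1 + 0  (stop)
So 4537/395 = [11; 2, 17, 2, 5].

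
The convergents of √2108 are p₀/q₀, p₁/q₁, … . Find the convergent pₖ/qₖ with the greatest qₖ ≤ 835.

√2108 = [45; 1, 10, 2, 22, 2, 10, 1, 90, …] (period length 8).
Convergents:
  p_0/q_0 = 45/1
  p_1/q_1 = 46/1
  p_2/q_2 = 505/11
  p_3/q_3 = 1056/23
  p_4/q_4 = 23737/517
  p_5/q_5 = 48530/1057
q_4 = 517 ≤ 835 < 1057 = q_5, so the answer is 23737/517.

23737/517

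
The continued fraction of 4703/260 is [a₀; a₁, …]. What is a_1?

11

4703 = 18·260 + 23   →  a_0 = 18
260 = 11·23 + 7   →  a_1 = 11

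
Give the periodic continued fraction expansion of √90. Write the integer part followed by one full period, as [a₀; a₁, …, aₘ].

a₀ = ⌊√90⌋ = 9.
With m₀=0, d₀=1 and mₖ₊₁ = dₖaₖ − mₖ, dₖ₊₁ = (n − mₖ₊₁²)/dₖ, aₖ₊₁ = ⌊(a₀+mₖ₊₁)/dₖ₊₁⌋:
  k=1: m=9, d=9, a=2
  k=2: m=9, d=1, a=18
d=1 and a=2a₀=18 at k=2, so the next step gives (m, d) = (9, 9) again — its k=1 value — and the period has length 2.

[9; 2, 18]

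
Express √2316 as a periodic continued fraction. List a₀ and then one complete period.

[48; 8, 96]

a₀ = ⌊√2316⌋ = 48.
With m₀=0, d₀=1 and mₖ₊₁ = dₖaₖ − mₖ, dₖ₊₁ = (n − mₖ₊₁²)/dₖ, aₖ₊₁ = ⌊(a₀+mₖ₊₁)/dₖ₊₁⌋:
  k=1: m=48, d=12, a=8
  k=2: m=48, d=1, a=96
d=1 and a=2a₀=96 at k=2, so the next step gives (m, d) = (48, 12) again — its k=1 value — and the period has length 2.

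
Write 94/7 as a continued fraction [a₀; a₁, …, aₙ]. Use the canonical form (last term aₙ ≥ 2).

94 = 13×7 + 3
7 = 2×3 + 1
3 = 3×1 + 0  (stop)
So 94/7 = [13; 2, 3].

[13; 2, 3]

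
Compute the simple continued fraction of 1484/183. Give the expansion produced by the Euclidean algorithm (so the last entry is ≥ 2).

[8; 9, 6, 1, 2]

1484 = 8×183 + 20
183 = 9×20 + 3
20 = 6×3 + 2
3 = 1×2 + 1
2 = 2×1 + 0  (stop)
So 1484/183 = [8; 9, 6, 1, 2].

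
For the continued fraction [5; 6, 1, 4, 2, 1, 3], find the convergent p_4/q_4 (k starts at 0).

Using pₖ = aₖpₖ₋₁ + pₖ₋₂, qₖ = aₖqₖ₋₁ + qₖ₋₂ (with p₋₁=1, p₋₂=0, q₋₁=0, q₋₂=1):
  k=0: a=5, p=5, q=1
  k=1: a=6, p=31, q=6
  k=2: a=1, p=36, q=7
  k=3: a=4, p=175, q=34
  k=4: a=2, p=386, q=75

386/75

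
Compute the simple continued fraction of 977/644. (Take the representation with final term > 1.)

977 = 1×644 + 333
644 = 1×333 + 311
333 = 1×311 + 22
311 = 14×22 + 3
22 = 7×3 + 1
3 = 3×1 + 0  (stop)
So 977/644 = [1; 1, 1, 14, 7, 3].

[1; 1, 1, 14, 7, 3]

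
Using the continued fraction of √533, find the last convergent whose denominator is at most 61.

531/23

√533 = [23; 11, 1, 1, 11, 46, …] (period length 5).
Convergents:
  p_0/q_0 = 23/1
  p_1/q_1 = 254/11
  p_2/q_2 = 277/12
  p_3/q_3 = 531/23
  p_4/q_4 = 6118/265
q_3 = 23 ≤ 61 < 265 = q_4, so the answer is 531/23.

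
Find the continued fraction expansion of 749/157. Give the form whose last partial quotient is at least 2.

[4; 1, 3, 2, 1, 3, 3]

749 = 4×157 + 121
157 = 1×121 + 36
121 = 3×36 + 13
36 = 2×13 + 10
13 = 1×10 + 3
10 = 3×3 + 1
3 = 3×1 + 0  (stop)
So 749/157 = [4; 1, 3, 2, 1, 3, 3].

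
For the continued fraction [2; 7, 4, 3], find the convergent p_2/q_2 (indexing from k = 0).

62/29

Using pₖ = aₖpₖ₋₁ + pₖ₋₂, qₖ = aₖqₖ₋₁ + qₖ₋₂ (with p₋₁=1, p₋₂=0, q₋₁=0, q₋₂=1):
  k=0: a=2, p=2, q=1
  k=1: a=7, p=15, q=7
  k=2: a=4, p=62, q=29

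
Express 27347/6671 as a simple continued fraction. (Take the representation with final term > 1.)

[4; 10, 16, 5, 1, 6]

27347 = 4·6671 + 663
6671 = 10·663 + 41
663 = 16·41 + 7
41 = 5·7 + 6
7 = 1·6 + 1
6 = 6·1 + 0  (stop)
So 27347/6671 = [4; 10, 16, 5, 1, 6].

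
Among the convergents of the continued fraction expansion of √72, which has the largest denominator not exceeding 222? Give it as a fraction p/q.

√72 = [8; 2, 16, …] (period length 2).
Convergents:
  p_0/q_0 = 8/1
  p_1/q_1 = 17/2
  p_2/q_2 = 280/33
  p_3/q_3 = 577/68
  p_4/q_4 = 9512/1121
q_3 = 68 ≤ 222 < 1121 = q_4, so the answer is 577/68.

577/68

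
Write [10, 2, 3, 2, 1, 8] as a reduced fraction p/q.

2087/200

Using pₖ = aₖpₖ₋₁ + pₖ₋₂ and qₖ = aₖqₖ₋₁ + qₖ₋₂:
  k=0: a=10, p=10, q=1
  k=1: a=2, p=21, q=2
  k=2: a=3, p=73, q=7
  k=3: a=2, p=167, q=16
  k=4: a=1, p=240, q=23
  k=5: a=8, p=2087, q=200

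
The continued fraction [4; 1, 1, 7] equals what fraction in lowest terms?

68/15

Fold from the inside: start with 7/1.
  1 + 1/7 = 8/7
  1 + 7/8 = 15/8
  4 + 8/15 = 68/15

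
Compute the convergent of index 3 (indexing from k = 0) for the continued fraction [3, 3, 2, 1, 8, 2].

33/10

Using pₖ = aₖpₖ₋₁ + pₖ₋₂, qₖ = aₖqₖ₋₁ + qₖ₋₂ (with p₋₁=1, p₋₂=0, q₋₁=0, q₋₂=1):
  k=0: a=3, p=3, q=1
  k=1: a=3, p=10, q=3
  k=2: a=2, p=23, q=7
  k=3: a=1, p=33, q=10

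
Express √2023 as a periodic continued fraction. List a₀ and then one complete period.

a₀ = ⌊√2023⌋ = 44.
With m₀=0, d₀=1 and mₖ₊₁ = dₖaₖ − mₖ, dₖ₊₁ = (n − mₖ₊₁²)/dₖ, aₖ₊₁ = ⌊(a₀+mₖ₊₁)/dₖ₊₁⌋:
  k=1: m=44, d=87, a=1
  k=2: m=43, d=2, a=43
  k=3: m=43, d=87, a=1
  k=4: m=44, d=1, a=88
d=1 and a=2a₀=88 at k=4, so the next step gives (m, d) = (44, 87) again — its k=1 value — and the period has length 4.

[44; 1, 43, 1, 88]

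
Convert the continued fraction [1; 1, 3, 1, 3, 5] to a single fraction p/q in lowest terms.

179/100

Using pₖ = aₖpₖ₋₁ + pₖ₋₂ and qₖ = aₖqₖ₋₁ + qₖ₋₂:
  k=0: a=1, p=1, q=1
  k=1: a=1, p=2, q=1
  k=2: a=3, p=7, q=4
  k=3: a=1, p=9, q=5
  k=4: a=3, p=34, q=19
  k=5: a=5, p=179, q=100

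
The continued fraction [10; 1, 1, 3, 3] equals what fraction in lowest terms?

Using pₖ = aₖpₖ₋₁ + pₖ₋₂ and qₖ = aₖqₖ₋₁ + qₖ₋₂:
  k=0: a=10, p=10, q=1
  k=1: a=1, p=11, q=1
  k=2: a=1, p=21, q=2
  k=3: a=3, p=74, q=7
  k=4: a=3, p=243, q=23

243/23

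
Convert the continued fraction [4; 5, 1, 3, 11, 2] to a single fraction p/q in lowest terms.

2258/541

Using pₖ = aₖpₖ₋₁ + pₖ₋₂ and qₖ = aₖqₖ₋₁ + qₖ₋₂:
  k=0: a=4, p=4, q=1
  k=1: a=5, p=21, q=5
  k=2: a=1, p=25, q=6
  k=3: a=3, p=96, q=23
  k=4: a=11, p=1081, q=259
  k=5: a=2, p=2258, q=541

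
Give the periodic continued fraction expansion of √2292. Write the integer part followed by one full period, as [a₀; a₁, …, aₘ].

[47; 1, 6, 1, 94]

a₀ = ⌊√2292⌋ = 47.
With m₀=0, d₀=1 and mₖ₊₁ = dₖaₖ − mₖ, dₖ₊₁ = (n − mₖ₊₁²)/dₖ, aₖ₊₁ = ⌊(a₀+mₖ₊₁)/dₖ₊₁⌋:
  k=1: m=47, d=83, a=1
  k=2: m=36, d=12, a=6
  k=3: m=36, d=83, a=1
  k=4: m=47, d=1, a=94
d=1 and a=2a₀=94 at k=4, so the next step gives (m, d) = (47, 83) again — its k=1 value — and the period has length 4.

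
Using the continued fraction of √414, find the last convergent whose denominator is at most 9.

61/3

√414 = [20; 2, 1, 7, 2, 7, 1, 2, 40, …] (period length 8).
Convergents:
  p_0/q_0 = 20/1
  p_1/q_1 = 41/2
  p_2/q_2 = 61/3
  p_3/q_3 = 468/23
q_2 = 3 ≤ 9 < 23 = q_3, so the answer is 61/3.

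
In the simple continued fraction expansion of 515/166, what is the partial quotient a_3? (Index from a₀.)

515 = 3·166 + 17   →  a_0 = 3
166 = 9·17 + 13   →  a_1 = 9
17 = 1·13 + 4   →  a_2 = 1
13 = 3·4 + 1   →  a_3 = 3

3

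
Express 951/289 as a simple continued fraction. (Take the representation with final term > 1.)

[3; 3, 2, 3, 1, 2, 3]

951 = 3*289 + 84
289 = 3*84 + 37
84 = 2*37 + 10
37 = 3*10 + 7
10 = 1*7 + 3
7 = 2*3 + 1
3 = 3*1 + 0  (stop)
So 951/289 = [3; 3, 2, 3, 1, 2, 3].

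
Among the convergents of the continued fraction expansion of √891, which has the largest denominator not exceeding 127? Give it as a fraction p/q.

3373/113

√891 = [29; 1, 5, 1, 1, 1, 5, 1, 58, …] (period length 8).
Convergents:
  p_0/q_0 = 29/1
  p_1/q_1 = 30/1
  p_2/q_2 = 179/6
  p_3/q_3 = 209/7
  p_4/q_4 = 388/13
  p_5/q_5 = 597/20
  p_6/q_6 = 3373/113
  p_7/q_7 = 3970/133
q_6 = 113 ≤ 127 < 133 = q_7, so the answer is 3373/113.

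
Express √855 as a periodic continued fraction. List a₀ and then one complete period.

a₀ = ⌊√855⌋ = 29.
With m₀=0, d₀=1 and mₖ₊₁ = dₖaₖ − mₖ, dₖ₊₁ = (n − mₖ₊₁²)/dₖ, aₖ₊₁ = ⌊(a₀+mₖ₊₁)/dₖ₊₁⌋:
  k=1: m=29, d=14, a=4
  k=2: m=27, d=9, a=6
  k=3: m=27, d=14, a=4
  k=4: m=29, d=1, a=58
d=1 and a=2a₀=58 at k=4, so the next step gives (m, d) = (29, 14) again — its k=1 value — and the period has length 4.

[29; 4, 6, 4, 58]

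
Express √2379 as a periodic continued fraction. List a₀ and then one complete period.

[48; 1, 3, 2, 3, 1, 96]

a₀ = ⌊√2379⌋ = 48.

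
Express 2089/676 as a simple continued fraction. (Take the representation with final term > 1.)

[3; 11, 12, 5]

2089 = 3·676 + 61
676 = 11·61 + 5
61 = 12·5 + 1
5 = 5·1 + 0  (stop)
So 2089/676 = [3; 11, 12, 5].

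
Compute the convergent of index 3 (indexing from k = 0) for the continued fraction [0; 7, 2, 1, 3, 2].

3/22

Using pₖ = aₖpₖ₋₁ + pₖ₋₂, qₖ = aₖqₖ₋₁ + qₖ₋₂ (with p₋₁=1, p₋₂=0, q₋₁=0, q₋₂=1):
  k=0: a=0, p=0, q=1
  k=1: a=7, p=1, q=7
  k=2: a=2, p=2, q=15
  k=3: a=1, p=3, q=22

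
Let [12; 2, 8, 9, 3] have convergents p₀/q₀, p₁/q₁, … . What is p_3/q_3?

1933/155

Using pₖ = aₖpₖ₋₁ + pₖ₋₂, qₖ = aₖqₖ₋₁ + qₖ₋₂ (with p₋₁=1, p₋₂=0, q₋₁=0, q₋₂=1):
  k=0: a=12, p=12, q=1
  k=1: a=2, p=25, q=2
  k=2: a=8, p=212, q=17
  k=3: a=9, p=1933, q=155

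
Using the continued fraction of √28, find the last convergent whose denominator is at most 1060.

4048/765

√28 = [5; 3, 2, 3, 10, …] (period length 4).
Convergents:
  p_0/q_0 = 5/1
  p_1/q_1 = 16/3
  p_2/q_2 = 37/7
  p_3/q_3 = 127/24
  p_4/q_4 = 1307/247
  p_5/q_5 = 4048/765
  p_6/q_6 = 9403/1777
q_5 = 765 ≤ 1060 < 1777 = q_6, so the answer is 4048/765.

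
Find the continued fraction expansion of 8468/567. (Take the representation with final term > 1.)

8468 = 14·567 + 530
567 = 1·530 + 37
530 = 14·37 + 12
37 = 3·12 + 1
12 = 12·1 + 0  (stop)
So 8468/567 = [14; 1, 14, 3, 12].

[14; 1, 14, 3, 12]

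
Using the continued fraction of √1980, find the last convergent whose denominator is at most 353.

√1980 = [44; 2, 88, …] (period length 2).
Convergents:
  p_0/q_0 = 44/1
  p_1/q_1 = 89/2
  p_2/q_2 = 7876/177
  p_3/q_3 = 15841/356
q_2 = 177 ≤ 353 < 356 = q_3, so the answer is 7876/177.

7876/177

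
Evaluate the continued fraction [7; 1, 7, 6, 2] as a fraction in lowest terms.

835/106

Fold from the inside: start with 2/1.
  6 + 1/2 = 13/2
  7 + 2/13 = 93/13
  1 + 13/93 = 106/93
  7 + 93/106 = 835/106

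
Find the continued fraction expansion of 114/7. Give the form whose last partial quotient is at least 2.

[16; 3, 2]

114 = 16·7 + 2
7 = 3·2 + 1
2 = 2·1 + 0  (stop)
So 114/7 = [16; 3, 2].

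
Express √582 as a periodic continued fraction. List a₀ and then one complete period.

[24; 8, 48]

a₀ = ⌊√582⌋ = 24.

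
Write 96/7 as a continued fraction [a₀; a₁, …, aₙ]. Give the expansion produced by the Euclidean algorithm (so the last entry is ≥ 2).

[13; 1, 2, 2]

96 = 13×7 + 5
7 = 1×5 + 2
5 = 2×2 + 1
2 = 2×1 + 0  (stop)
So 96/7 = [13; 1, 2, 2].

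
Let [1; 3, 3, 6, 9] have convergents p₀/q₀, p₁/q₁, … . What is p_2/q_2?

Using pₖ = aₖpₖ₋₁ + pₖ₋₂, qₖ = aₖqₖ₋₁ + qₖ₋₂ (with p₋₁=1, p₋₂=0, q₋₁=0, q₋₂=1):
  k=0: a=1, p=1, q=1
  k=1: a=3, p=4, q=3
  k=2: a=3, p=13, q=10

13/10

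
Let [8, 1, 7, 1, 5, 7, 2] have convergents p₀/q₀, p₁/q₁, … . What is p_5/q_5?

3377/380

Using pₖ = aₖpₖ₋₁ + pₖ₋₂, qₖ = aₖqₖ₋₁ + qₖ₋₂ (with p₋₁=1, p₋₂=0, q₋₁=0, q₋₂=1):
  k=0: a=8, p=8, q=1
  k=1: a=1, p=9, q=1
  k=2: a=7, p=71, q=8
  k=3: a=1, p=80, q=9
  k=4: a=5, p=471, q=53
  k=5: a=7, p=3377, q=380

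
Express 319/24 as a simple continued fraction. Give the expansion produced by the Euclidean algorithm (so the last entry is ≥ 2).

[13; 3, 2, 3]

319 = 13×24 + 7
24 = 3×7 + 3
7 = 2×3 + 1
3 = 3×1 + 0  (stop)
So 319/24 = [13; 3, 2, 3].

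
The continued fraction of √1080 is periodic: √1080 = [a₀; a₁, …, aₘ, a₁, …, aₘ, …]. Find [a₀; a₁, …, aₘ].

a₀ = ⌊√1080⌋ = 32.

[32; 1, 6, 3, 6, 1, 64]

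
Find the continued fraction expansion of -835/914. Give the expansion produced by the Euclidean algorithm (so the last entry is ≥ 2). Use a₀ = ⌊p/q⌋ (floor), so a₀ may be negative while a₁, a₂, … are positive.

-835 = -1·914 + 79
914 = 11·79 + 45
79 = 1·45 + 34
45 = 1·34 + 11
34 = 3·11 + 1
11 = 11·1 + 0  (stop)
So -835/914 = [-1; 11, 1, 1, 3, 11].

[-1; 11, 1, 1, 3, 11]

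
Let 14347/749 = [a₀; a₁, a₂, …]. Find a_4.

3

14347 = 19·749 + 116   →  a_0 = 19
749 = 6·116 + 53   →  a_1 = 6
116 = 2·53 + 10   →  a_2 = 2
53 = 5·10 + 3   →  a_3 = 5
10 = 3·3 + 1   →  a_4 = 3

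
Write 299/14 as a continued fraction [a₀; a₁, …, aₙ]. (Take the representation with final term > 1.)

299 = 21×14 + 5
14 = 2×5 + 4
5 = 1×4 + 1
4 = 4×1 + 0  (stop)
So 299/14 = [21; 2, 1, 4].

[21; 2, 1, 4]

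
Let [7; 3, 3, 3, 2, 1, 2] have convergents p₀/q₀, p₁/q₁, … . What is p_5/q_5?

796/109

Using pₖ = aₖpₖ₋₁ + pₖ₋₂, qₖ = aₖqₖ₋₁ + qₖ₋₂ (with p₋₁=1, p₋₂=0, q₋₁=0, q₋₂=1):
  k=0: a=7, p=7, q=1
  k=1: a=3, p=22, q=3
  k=2: a=3, p=73, q=10
  k=3: a=3, p=241, q=33
  k=4: a=2, p=555, q=76
  k=5: a=1, p=796, q=109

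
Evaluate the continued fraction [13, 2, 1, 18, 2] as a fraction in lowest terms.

1534/115

Using pₖ = aₖpₖ₋₁ + pₖ₋₂ and qₖ = aₖqₖ₋₁ + qₖ₋₂:
  k=0: a=13, p=13, q=1
  k=1: a=2, p=27, q=2
  k=2: a=1, p=40, q=3
  k=3: a=18, p=747, q=56
  k=4: a=2, p=1534, q=115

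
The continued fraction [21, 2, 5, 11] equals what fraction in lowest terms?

2639/123

Fold from the inside: start with 11/1.
  5 + 1/11 = 56/11
  2 + 11/56 = 123/56
  21 + 56/123 = 2639/123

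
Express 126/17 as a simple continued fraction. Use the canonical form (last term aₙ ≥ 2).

126 = 7*17 + 7
17 = 2*7 + 3
7 = 2*3 + 1
3 = 3*1 + 0  (stop)
So 126/17 = [7; 2, 2, 3].

[7; 2, 2, 3]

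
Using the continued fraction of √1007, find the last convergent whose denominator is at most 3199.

90535/2853

√1007 = [31; 1, 2, 1, 2, 1, 62, …] (period length 6).
Convergents:
  p_0/q_0 = 31/1
  p_1/q_1 = 32/1
  p_2/q_2 = 95/3
  p_3/q_3 = 127/4
  p_4/q_4 = 349/11
  p_5/q_5 = 476/15
  p_6/q_6 = 29861/941
  p_7/q_7 = 30337/956
  p_8/q_8 = 90535/2853
  p_9/q_9 = 120872/3809
q_8 = 2853 ≤ 3199 < 3809 = q_9, so the answer is 90535/2853.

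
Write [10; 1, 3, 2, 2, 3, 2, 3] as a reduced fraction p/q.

6367/591

Using pₖ = aₖpₖ₋₁ + pₖ₋₂ and qₖ = aₖqₖ₋₁ + qₖ₋₂:
  k=0: a=10, p=10, q=1
  k=1: a=1, p=11, q=1
  k=2: a=3, p=43, q=4
  k=3: a=2, p=97, q=9
  k=4: a=2, p=237, q=22
  k=5: a=3, p=808, q=75
  k=6: a=2, p=1853, q=172
  k=7: a=3, p=6367, q=591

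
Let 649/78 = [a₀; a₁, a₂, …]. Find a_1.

649 = 8·78 + 25   →  a_0 = 8
78 = 3·25 + 3   →  a_1 = 3

3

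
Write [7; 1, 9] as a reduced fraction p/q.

79/10

Using pₖ = aₖpₖ₋₁ + pₖ₋₂ and qₖ = aₖqₖ₋₁ + qₖ₋₂:
  k=0: a=7, p=7, q=1
  k=1: a=1, p=8, q=1
  k=2: a=9, p=79, q=10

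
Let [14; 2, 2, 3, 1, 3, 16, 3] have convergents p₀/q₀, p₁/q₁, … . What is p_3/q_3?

245/17

Using pₖ = aₖpₖ₋₁ + pₖ₋₂, qₖ = aₖqₖ₋₁ + qₖ₋₂ (with p₋₁=1, p₋₂=0, q₋₁=0, q₋₂=1):
  k=0: a=14, p=14, q=1
  k=1: a=2, p=29, q=2
  k=2: a=2, p=72, q=5
  k=3: a=3, p=245, q=17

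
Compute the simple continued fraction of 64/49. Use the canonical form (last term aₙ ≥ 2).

[1; 3, 3, 1, 3]

64 = 1·49 + 15
49 = 3·15 + 4
15 = 3·4 + 3
4 = 1·3 + 1
3 = 3·1 + 0  (stop)
So 64/49 = [1; 3, 3, 1, 3].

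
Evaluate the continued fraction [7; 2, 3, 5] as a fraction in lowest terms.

275/37

Fold from the inside: start with 5/1.
  3 + 1/5 = 16/5
  2 + 5/16 = 37/16
  7 + 16/37 = 275/37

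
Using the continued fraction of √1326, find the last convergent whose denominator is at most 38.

1056/29

√1326 = [36; 2, 2, 2, 2, 2, 72, …] (period length 6).
Convergents:
  p_0/q_0 = 36/1
  p_1/q_1 = 73/2
  p_2/q_2 = 182/5
  p_3/q_3 = 437/12
  p_4/q_4 = 1056/29
  p_5/q_5 = 2549/70
q_4 = 29 ≤ 38 < 70 = q_5, so the answer is 1056/29.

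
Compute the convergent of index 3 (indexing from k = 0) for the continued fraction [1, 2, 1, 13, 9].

55/41

Using pₖ = aₖpₖ₋₁ + pₖ₋₂, qₖ = aₖqₖ₋₁ + qₖ₋₂ (with p₋₁=1, p₋₂=0, q₋₁=0, q₋₂=1):
  k=0: a=1, p=1, q=1
  k=1: a=2, p=3, q=2
  k=2: a=1, p=4, q=3
  k=3: a=13, p=55, q=41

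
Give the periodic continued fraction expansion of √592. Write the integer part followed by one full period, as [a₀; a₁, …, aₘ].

[24; 3, 48]

a₀ = ⌊√592⌋ = 24.
With m₀=0, d₀=1 and mₖ₊₁ = dₖaₖ − mₖ, dₖ₊₁ = (n − mₖ₊₁²)/dₖ, aₖ₊₁ = ⌊(a₀+mₖ₊₁)/dₖ₊₁⌋:
  k=1: m=24, d=16, a=3
  k=2: m=24, d=1, a=48
d=1 and a=2a₀=48 at k=2, so the next step gives (m, d) = (24, 16) again — its k=1 value — and the period has length 2.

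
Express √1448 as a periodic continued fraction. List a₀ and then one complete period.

a₀ = ⌊√1448⌋ = 38.
With m₀=0, d₀=1 and mₖ₊₁ = dₖaₖ − mₖ, dₖ₊₁ = (n − mₖ₊₁²)/dₖ, aₖ₊₁ = ⌊(a₀+mₖ₊₁)/dₖ₊₁⌋:
  k=1: m=38, d=4, a=19
  k=2: m=38, d=1, a=76
d=1 and a=2a₀=76 at k=2, so the next step gives (m, d) = (38, 4) again — its k=1 value — and the period has length 2.

[38; 19, 76]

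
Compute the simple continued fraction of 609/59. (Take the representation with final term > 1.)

609 = 10·59 + 19
59 = 3·19 + 2
19 = 9·2 + 1
2 = 2·1 + 0  (stop)
So 609/59 = [10; 3, 9, 2].

[10; 3, 9, 2]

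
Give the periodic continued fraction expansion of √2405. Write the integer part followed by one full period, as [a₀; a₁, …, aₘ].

a₀ = ⌊√2405⌋ = 49.
With m₀=0, d₀=1 and mₖ₊₁ = dₖaₖ − mₖ, dₖ₊₁ = (n − mₖ₊₁²)/dₖ, aₖ₊₁ = ⌊(a₀+mₖ₊₁)/dₖ₊₁⌋:
  k=1: m=49, d=4, a=24
  k=2: m=47, d=49, a=1
  k=3: m=2, d=49, a=1
  k=4: m=47, d=4, a=24
  k=5: m=49, d=1, a=98
d=1 and a=2a₀=98 at k=5, so the next step gives (m, d) = (49, 4) again — its k=1 value — and the period has length 5.

[49; 24, 1, 1, 24, 98]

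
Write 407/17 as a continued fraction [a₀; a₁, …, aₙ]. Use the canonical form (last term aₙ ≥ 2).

[23; 1, 16]

407 = 23·17 + 16
17 = 1·16 + 1
16 = 16·1 + 0  (stop)
So 407/17 = [23; 1, 16].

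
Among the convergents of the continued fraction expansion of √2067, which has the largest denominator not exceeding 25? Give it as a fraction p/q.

√2067 = [45; 2, 6, 2, 90, …] (period length 4).
Convergents:
  p_0/q_0 = 45/1
  p_1/q_1 = 91/2
  p_2/q_2 = 591/13
  p_3/q_3 = 1273/28
q_2 = 13 ≤ 25 < 28 = q_3, so the answer is 591/13.

591/13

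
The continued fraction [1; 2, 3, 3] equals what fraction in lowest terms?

Using pₖ = aₖpₖ₋₁ + pₖ₋₂ and qₖ = aₖqₖ₋₁ + qₖ₋₂:
  k=0: a=1, p=1, q=1
  k=1: a=2, p=3, q=2
  k=2: a=3, p=10, q=7
  k=3: a=3, p=33, q=23

33/23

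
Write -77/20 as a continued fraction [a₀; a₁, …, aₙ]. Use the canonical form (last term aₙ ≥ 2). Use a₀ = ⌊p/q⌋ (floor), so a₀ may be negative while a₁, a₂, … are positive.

-77 = -4*20 + 3
20 = 6*3 + 2
3 = 1*2 + 1
2 = 2*1 + 0  (stop)
So -77/20 = [-4; 6, 1, 2].

[-4; 6, 1, 2]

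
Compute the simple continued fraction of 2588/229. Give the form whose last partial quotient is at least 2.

2588 = 11×229 + 69
229 = 3×69 + 22
69 = 3×22 + 3
22 = 7×3 + 1
3 = 3×1 + 0  (stop)
So 2588/229 = [11; 3, 3, 7, 3].

[11; 3, 3, 7, 3]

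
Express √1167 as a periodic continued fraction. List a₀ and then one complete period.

[34; 6, 5, 11, 5, 6, 68]

a₀ = ⌊√1167⌋ = 34.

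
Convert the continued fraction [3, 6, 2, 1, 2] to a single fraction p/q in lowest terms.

161/51

Using pₖ = aₖpₖ₋₁ + pₖ₋₂ and qₖ = aₖqₖ₋₁ + qₖ₋₂:
  k=0: a=3, p=3, q=1
  k=1: a=6, p=19, q=6
  k=2: a=2, p=41, q=13
  k=3: a=1, p=60, q=19
  k=4: a=2, p=161, q=51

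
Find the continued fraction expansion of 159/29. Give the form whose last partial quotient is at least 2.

[5; 2, 14]

159 = 5·29 + 14
29 = 2·14 + 1
14 = 14·1 + 0  (stop)
So 159/29 = [5; 2, 14].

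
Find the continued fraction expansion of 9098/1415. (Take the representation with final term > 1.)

[6; 2, 3, 18, 11]

9098 = 6×1415 + 608
1415 = 2×608 + 199
608 = 3×199 + 11
199 = 18×11 + 1
11 = 11×1 + 0  (stop)
So 9098/1415 = [6; 2, 3, 18, 11].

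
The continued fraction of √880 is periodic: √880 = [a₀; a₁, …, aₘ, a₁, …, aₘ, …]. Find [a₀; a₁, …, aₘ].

a₀ = ⌊√880⌋ = 29.
With m₀=0, d₀=1 and mₖ₊₁ = dₖaₖ − mₖ, dₖ₊₁ = (n − mₖ₊₁²)/dₖ, aₖ₊₁ = ⌊(a₀+mₖ₊₁)/dₖ₊₁⌋:
  k=1: m=29, d=39, a=1
  k=2: m=10, d=20, a=1
  k=3: m=10, d=39, a=1
  k=4: m=29, d=1, a=58
d=1 and a=2a₀=58 at k=4, so the next step gives (m, d) = (29, 39) again — its k=1 value — and the period has length 4.

[29; 1, 1, 1, 58]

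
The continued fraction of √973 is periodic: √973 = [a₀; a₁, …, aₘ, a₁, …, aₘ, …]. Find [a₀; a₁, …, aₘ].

a₀ = ⌊√973⌋ = 31.
With m₀=0, d₀=1 and mₖ₊₁ = dₖaₖ − mₖ, dₖ₊₁ = (n − mₖ₊₁²)/dₖ, aₖ₊₁ = ⌊(a₀+mₖ₊₁)/dₖ₊₁⌋:
  k=1: m=31, d=12, a=5
  k=2: m=29, d=11, a=5
  k=3: m=26, d=27, a=2
  k=4: m=28, d=7, a=8
  k=5: m=28, d=27, a=2
  k=6: m=26, d=11, a=5
  k=7: m=29, d=12, a=5
  k=8: m=31, d=1, a=62
d=1 and a=2a₀=62 at k=8, so the next step gives (m, d) = (31, 12) again — its k=1 value — and the period has length 8.

[31; 5, 5, 2, 8, 2, 5, 5, 62]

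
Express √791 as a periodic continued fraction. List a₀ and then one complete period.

a₀ = ⌊√791⌋ = 28.

[28; 8, 56]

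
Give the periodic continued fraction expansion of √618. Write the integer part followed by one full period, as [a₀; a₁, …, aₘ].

[24; 1, 6, 8, 6, 1, 48]

a₀ = ⌊√618⌋ = 24.
With m₀=0, d₀=1 and mₖ₊₁ = dₖaₖ − mₖ, dₖ₊₁ = (n − mₖ₊₁²)/dₖ, aₖ₊₁ = ⌊(a₀+mₖ₊₁)/dₖ₊₁⌋:
  k=1: m=24, d=42, a=1
  k=2: m=18, d=7, a=6
  k=3: m=24, d=6, a=8
  k=4: m=24, d=7, a=6
  k=5: m=18, d=42, a=1
  k=6: m=24, d=1, a=48
d=1 and a=2a₀=48 at k=6, so the next step gives (m, d) = (24, 42) again — its k=1 value — and the period has length 6.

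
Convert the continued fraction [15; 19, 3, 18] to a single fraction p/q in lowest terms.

Using pₖ = aₖpₖ₋₁ + pₖ₋₂ and qₖ = aₖqₖ₋₁ + qₖ₋₂:
  k=0: a=15, p=15, q=1
  k=1: a=19, p=286, q=19
  k=2: a=3, p=873, q=58
  k=3: a=18, p=16000, q=1063

16000/1063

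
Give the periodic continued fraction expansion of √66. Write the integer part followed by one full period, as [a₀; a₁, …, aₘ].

a₀ = ⌊√66⌋ = 8.
With m₀=0, d₀=1 and mₖ₊₁ = dₖaₖ − mₖ, dₖ₊₁ = (n − mₖ₊₁²)/dₖ, aₖ₊₁ = ⌊(a₀+mₖ₊₁)/dₖ₊₁⌋:
  k=1: m=8, d=2, a=8
  k=2: m=8, d=1, a=16
d=1 and a=2a₀=16 at k=2, so the next step gives (m, d) = (8, 2) again — its k=1 value — and the period has length 2.

[8; 8, 16]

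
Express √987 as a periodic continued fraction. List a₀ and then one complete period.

[31; 2, 2, 2, 62]

a₀ = ⌊√987⌋ = 31.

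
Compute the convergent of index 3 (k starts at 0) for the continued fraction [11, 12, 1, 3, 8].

Using pₖ = aₖpₖ₋₁ + pₖ₋₂, qₖ = aₖqₖ₋₁ + qₖ₋₂ (with p₋₁=1, p₋₂=0, q₋₁=0, q₋₂=1):
  k=0: a=11, p=11, q=1
  k=1: a=12, p=133, q=12
  k=2: a=1, p=144, q=13
  k=3: a=3, p=565, q=51

565/51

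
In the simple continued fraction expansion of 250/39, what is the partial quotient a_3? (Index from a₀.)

3

250 = 6·39 + 16   →  a_0 = 6
39 = 2·16 + 7   →  a_1 = 2
16 = 2·7 + 2   →  a_2 = 2
7 = 3·2 + 1   →  a_3 = 3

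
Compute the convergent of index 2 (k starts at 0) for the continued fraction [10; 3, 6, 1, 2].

Using pₖ = aₖpₖ₋₁ + pₖ₋₂, qₖ = aₖqₖ₋₁ + qₖ₋₂ (with p₋₁=1, p₋₂=0, q₋₁=0, q₋₂=1):
  k=0: a=10, p=10, q=1
  k=1: a=3, p=31, q=3
  k=2: a=6, p=196, q=19

196/19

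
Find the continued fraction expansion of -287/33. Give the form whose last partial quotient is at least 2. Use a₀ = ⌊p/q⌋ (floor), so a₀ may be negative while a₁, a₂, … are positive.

[-9; 3, 3, 3]

-287 = -9×33 + 10
33 = 3×10 + 3
10 = 3×3 + 1
3 = 3×1 + 0  (stop)
So -287/33 = [-9; 3, 3, 3].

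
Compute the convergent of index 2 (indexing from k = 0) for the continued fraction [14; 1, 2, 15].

Using pₖ = aₖpₖ₋₁ + pₖ₋₂, qₖ = aₖqₖ₋₁ + qₖ₋₂ (with p₋₁=1, p₋₂=0, q₋₁=0, q₋₂=1):
  k=0: a=14, p=14, q=1
  k=1: a=1, p=15, q=1
  k=2: a=2, p=44, q=3

44/3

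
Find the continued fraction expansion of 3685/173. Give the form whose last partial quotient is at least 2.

3685 = 21×173 + 52
173 = 3×52 + 17
52 = 3×17 + 1
17 = 17×1 + 0  (stop)
So 3685/173 = [21; 3, 3, 17].

[21; 3, 3, 17]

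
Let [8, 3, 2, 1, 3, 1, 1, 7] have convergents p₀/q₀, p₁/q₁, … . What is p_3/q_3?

Using pₖ = aₖpₖ₋₁ + pₖ₋₂, qₖ = aₖqₖ₋₁ + qₖ₋₂ (with p₋₁=1, p₋₂=0, q₋₁=0, q₋₂=1):
  k=0: a=8, p=8, q=1
  k=1: a=3, p=25, q=3
  k=2: a=2, p=58, q=7
  k=3: a=1, p=83, q=10

83/10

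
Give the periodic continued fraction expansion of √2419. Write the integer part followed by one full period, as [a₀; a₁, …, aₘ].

a₀ = ⌊√2419⌋ = 49.

[49; 5, 2, 5, 98]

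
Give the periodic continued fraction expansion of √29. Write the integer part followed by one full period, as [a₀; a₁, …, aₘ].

a₀ = ⌊√29⌋ = 5.

[5; 2, 1, 1, 2, 10]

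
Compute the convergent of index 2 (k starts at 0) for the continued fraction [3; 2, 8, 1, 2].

Using pₖ = aₖpₖ₋₁ + pₖ₋₂, qₖ = aₖqₖ₋₁ + qₖ₋₂ (with p₋₁=1, p₋₂=0, q₋₁=0, q₋₂=1):
  k=0: a=3, p=3, q=1
  k=1: a=2, p=7, q=2
  k=2: a=8, p=59, q=17

59/17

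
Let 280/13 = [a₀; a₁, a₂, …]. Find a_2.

1

280 = 21·13 + 7   →  a_0 = 21
13 = 1·7 + 6   →  a_1 = 1
7 = 1·6 + 1   →  a_2 = 1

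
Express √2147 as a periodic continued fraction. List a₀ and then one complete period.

[46; 2, 1, 45, 1, 2, 92]

a₀ = ⌊√2147⌋ = 46.
With m₀=0, d₀=1 and mₖ₊₁ = dₖaₖ − mₖ, dₖ₊₁ = (n − mₖ₊₁²)/dₖ, aₖ₊₁ = ⌊(a₀+mₖ₊₁)/dₖ₊₁⌋:
  k=1: m=46, d=31, a=2
  k=2: m=16, d=61, a=1
  k=3: m=45, d=2, a=45
  k=4: m=45, d=61, a=1
  k=5: m=16, d=31, a=2
  k=6: m=46, d=1, a=92
d=1 and a=2a₀=92 at k=6, so the next step gives (m, d) = (46, 31) again — its k=1 value — and the period has length 6.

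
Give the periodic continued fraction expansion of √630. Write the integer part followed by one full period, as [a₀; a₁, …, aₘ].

[25; 10, 50]

a₀ = ⌊√630⌋ = 25.
With m₀=0, d₀=1 and mₖ₊₁ = dₖaₖ − mₖ, dₖ₊₁ = (n − mₖ₊₁²)/dₖ, aₖ₊₁ = ⌊(a₀+mₖ₊₁)/dₖ₊₁⌋:
  k=1: m=25, d=5, a=10
  k=2: m=25, d=1, a=50
d=1 and a=2a₀=50 at k=2, so the next step gives (m, d) = (25, 5) again — its k=1 value — and the period has length 2.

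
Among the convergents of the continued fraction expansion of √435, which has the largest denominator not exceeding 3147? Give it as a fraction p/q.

42631/2044

√435 = [20; 1, 5, 1, 40, …] (period length 4).
Convergents:
  p_0/q_0 = 20/1
  p_1/q_1 = 21/1
  p_2/q_2 = 125/6
  p_3/q_3 = 146/7
  p_4/q_4 = 5965/286
  p_5/q_5 = 6111/293
  p_6/q_6 = 36520/1751
  p_7/q_7 = 42631/2044
  p_8/q_8 = 1741760/83511
q_7 = 2044 ≤ 3147 < 83511 = q_8, so the answer is 42631/2044.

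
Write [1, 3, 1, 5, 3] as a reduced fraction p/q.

Using pₖ = aₖpₖ₋₁ + pₖ₋₂ and qₖ = aₖqₖ₋₁ + qₖ₋₂:
  k=0: a=1, p=1, q=1
  k=1: a=3, p=4, q=3
  k=2: a=1, p=5, q=4
  k=3: a=5, p=29, q=23
  k=4: a=3, p=92, q=73

92/73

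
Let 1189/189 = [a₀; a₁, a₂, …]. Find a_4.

1189 = 6·189 + 55   →  a_0 = 6
189 = 3·55 + 24   →  a_1 = 3
55 = 2·24 + 7   →  a_2 = 2
24 = 3·7 + 3   →  a_3 = 3
7 = 2·3 + 1   →  a_4 = 2

2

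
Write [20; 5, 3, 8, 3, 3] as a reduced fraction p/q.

27819/1378

Fold from the inside: start with 3/1.
  3 + 1/3 = 10/3
  8 + 3/10 = 83/10
  3 + 10/83 = 259/83
  5 + 83/259 = 1378/259
  20 + 259/1378 = 27819/1378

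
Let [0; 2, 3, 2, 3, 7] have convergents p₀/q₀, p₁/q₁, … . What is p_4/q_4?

24/55

Using pₖ = aₖpₖ₋₁ + pₖ₋₂, qₖ = aₖqₖ₋₁ + qₖ₋₂ (with p₋₁=1, p₋₂=0, q₋₁=0, q₋₂=1):
  k=0: a=0, p=0, q=1
  k=1: a=2, p=1, q=2
  k=2: a=3, p=3, q=7
  k=3: a=2, p=7, q=16
  k=4: a=3, p=24, q=55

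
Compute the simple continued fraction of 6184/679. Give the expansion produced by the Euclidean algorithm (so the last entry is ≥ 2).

6184 = 9·679 + 73
679 = 9·73 + 22
73 = 3·22 + 7
22 = 3·7 + 1
7 = 7·1 + 0  (stop)
So 6184/679 = [9; 9, 3, 3, 7].

[9; 9, 3, 3, 7]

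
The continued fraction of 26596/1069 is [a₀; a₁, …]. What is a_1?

26596 = 24·1069 + 940   →  a_0 = 24
1069 = 1·940 + 129   →  a_1 = 1

1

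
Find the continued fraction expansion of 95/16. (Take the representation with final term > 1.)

95 = 5*16 + 15
16 = 1*15 + 1
15 = 15*1 + 0  (stop)
So 95/16 = [5; 1, 15].

[5; 1, 15]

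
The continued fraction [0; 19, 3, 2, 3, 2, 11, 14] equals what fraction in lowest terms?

8861/170937

Using pₖ = aₖpₖ₋₁ + pₖ₋₂ and qₖ = aₖqₖ₋₁ + qₖ₋₂:
  k=0: a=0, p=0, q=1
  k=1: a=19, p=1, q=19
  k=2: a=3, p=3, q=58
  k=3: a=2, p=7, q=135
  k=4: a=3, p=24, q=463
  k=5: a=2, p=55, q=1061
  k=6: a=11, p=629, q=12134
  k=7: a=14, p=8861, q=170937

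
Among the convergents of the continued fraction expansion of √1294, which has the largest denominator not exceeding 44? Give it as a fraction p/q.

√1294 = [35; 1, 34, 1, 70, …] (period length 4).
Convergents:
  p_0/q_0 = 35/1
  p_1/q_1 = 36/1
  p_2/q_2 = 1259/35
  p_3/q_3 = 1295/36
  p_4/q_4 = 91909/2555
q_3 = 36 ≤ 44 < 2555 = q_4, so the answer is 1295/36.

1295/36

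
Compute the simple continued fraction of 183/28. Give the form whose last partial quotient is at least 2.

183 = 6·28 + 15
28 = 1·15 + 13
15 = 1·13 + 2
13 = 6·2 + 1
2 = 2·1 + 0  (stop)
So 183/28 = [6; 1, 1, 6, 2].

[6; 1, 1, 6, 2]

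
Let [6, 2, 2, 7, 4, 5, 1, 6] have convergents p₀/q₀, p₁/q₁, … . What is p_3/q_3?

Using pₖ = aₖpₖ₋₁ + pₖ₋₂, qₖ = aₖqₖ₋₁ + qₖ₋₂ (with p₋₁=1, p₋₂=0, q₋₁=0, q₋₂=1):
  k=0: a=6, p=6, q=1
  k=1: a=2, p=13, q=2
  k=2: a=2, p=32, q=5
  k=3: a=7, p=237, q=37

237/37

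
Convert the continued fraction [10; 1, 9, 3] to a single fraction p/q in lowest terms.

338/31

Using pₖ = aₖpₖ₋₁ + pₖ₋₂ and qₖ = aₖqₖ₋₁ + qₖ₋₂:
  k=0: a=10, p=10, q=1
  k=1: a=1, p=11, q=1
  k=2: a=9, p=109, q=10
  k=3: a=3, p=338, q=31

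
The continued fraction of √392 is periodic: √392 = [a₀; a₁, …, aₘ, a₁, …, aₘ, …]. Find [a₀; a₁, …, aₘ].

[19; 1, 3, 1, 38]

a₀ = ⌊√392⌋ = 19.
With m₀=0, d₀=1 and mₖ₊₁ = dₖaₖ − mₖ, dₖ₊₁ = (n − mₖ₊₁²)/dₖ, aₖ₊₁ = ⌊(a₀+mₖ₊₁)/dₖ₊₁⌋:
  k=1: m=19, d=31, a=1
  k=2: m=12, d=8, a=3
  k=3: m=12, d=31, a=1
  k=4: m=19, d=1, a=38
d=1 and a=2a₀=38 at k=4, so the next step gives (m, d) = (19, 31) again — its k=1 value — and the period has length 4.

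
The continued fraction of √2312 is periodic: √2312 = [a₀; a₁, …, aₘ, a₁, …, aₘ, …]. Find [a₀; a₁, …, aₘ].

[48; 12, 96]

a₀ = ⌊√2312⌋ = 48.
With m₀=0, d₀=1 and mₖ₊₁ = dₖaₖ − mₖ, dₖ₊₁ = (n − mₖ₊₁²)/dₖ, aₖ₊₁ = ⌊(a₀+mₖ₊₁)/dₖ₊₁⌋:
  k=1: m=48, d=8, a=12
  k=2: m=48, d=1, a=96
d=1 and a=2a₀=96 at k=2, so the next step gives (m, d) = (48, 8) again — its k=1 value — and the period has length 2.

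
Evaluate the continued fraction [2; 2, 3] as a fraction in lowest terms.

17/7

Using pₖ = aₖpₖ₋₁ + pₖ₋₂ and qₖ = aₖqₖ₋₁ + qₖ₋₂:
  k=0: a=2, p=2, q=1
  k=1: a=2, p=5, q=2
  k=2: a=3, p=17, q=7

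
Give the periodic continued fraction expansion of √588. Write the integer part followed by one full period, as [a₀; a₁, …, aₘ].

[24; 4, 48]

a₀ = ⌊√588⌋ = 24.
With m₀=0, d₀=1 and mₖ₊₁ = dₖaₖ − mₖ, dₖ₊₁ = (n − mₖ₊₁²)/dₖ, aₖ₊₁ = ⌊(a₀+mₖ₊₁)/dₖ₊₁⌋:
  k=1: m=24, d=12, a=4
  k=2: m=24, d=1, a=48
d=1 and a=2a₀=48 at k=2, so the next step gives (m, d) = (24, 12) again — its k=1 value — and the period has length 2.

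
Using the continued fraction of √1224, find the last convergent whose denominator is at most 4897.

168946/4829

√1224 = [34; 1, 68, …] (period length 2).
Convergents:
  p_0/q_0 = 34/1
  p_1/q_1 = 35/1
  p_2/q_2 = 2414/69
  p_3/q_3 = 2449/70
  p_4/q_4 = 168946/4829
  p_5/q_5 = 171395/4899
q_4 = 4829 ≤ 4897 < 4899 = q_5, so the answer is 168946/4829.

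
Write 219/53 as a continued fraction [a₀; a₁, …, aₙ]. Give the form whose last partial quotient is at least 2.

[4; 7, 1, 1, 3]

219 = 4×53 + 7
53 = 7×7 + 4
7 = 1×4 + 3
4 = 1×3 + 1
3 = 3×1 + 0  (stop)
So 219/53 = [4; 7, 1, 1, 3].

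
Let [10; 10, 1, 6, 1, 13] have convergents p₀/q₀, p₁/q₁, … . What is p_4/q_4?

Using pₖ = aₖpₖ₋₁ + pₖ₋₂, qₖ = aₖqₖ₋₁ + qₖ₋₂ (with p₋₁=1, p₋₂=0, q₋₁=0, q₋₂=1):
  k=0: a=10, p=10, q=1
  k=1: a=10, p=101, q=10
  k=2: a=1, p=111, q=11
  k=3: a=6, p=767, q=76
  k=4: a=1, p=878, q=87

878/87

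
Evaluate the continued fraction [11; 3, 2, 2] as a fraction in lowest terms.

192/17

Fold from the inside: start with 2/1.
  2 + 1/2 = 5/2
  3 + 2/5 = 17/5
  11 + 5/17 = 192/17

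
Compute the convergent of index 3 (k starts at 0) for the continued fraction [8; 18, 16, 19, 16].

44377/5509

Using pₖ = aₖpₖ₋₁ + pₖ₋₂, qₖ = aₖqₖ₋₁ + qₖ₋₂ (with p₋₁=1, p₋₂=0, q₋₁=0, q₋₂=1):
  k=0: a=8, p=8, q=1
  k=1: a=18, p=145, q=18
  k=2: a=16, p=2328, q=289
  k=3: a=19, p=44377, q=5509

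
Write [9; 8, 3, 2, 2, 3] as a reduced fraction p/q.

4387/481

Using pₖ = aₖpₖ₋₁ + pₖ₋₂ and qₖ = aₖqₖ₋₁ + qₖ₋₂:
  k=0: a=9, p=9, q=1
  k=1: a=8, p=73, q=8
  k=2: a=3, p=228, q=25
  k=3: a=2, p=529, q=58
  k=4: a=2, p=1286, q=141
  k=5: a=3, p=4387, q=481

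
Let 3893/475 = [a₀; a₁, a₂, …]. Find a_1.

5

3893 = 8·475 + 93   →  a_0 = 8
475 = 5·93 + 10   →  a_1 = 5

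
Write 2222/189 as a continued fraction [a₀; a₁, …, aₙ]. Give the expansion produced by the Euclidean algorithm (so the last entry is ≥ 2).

[11; 1, 3, 9, 5]

2222 = 11×189 + 143
189 = 1×143 + 46
143 = 3×46 + 5
46 = 9×5 + 1
5 = 5×1 + 0  (stop)
So 2222/189 = [11; 1, 3, 9, 5].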